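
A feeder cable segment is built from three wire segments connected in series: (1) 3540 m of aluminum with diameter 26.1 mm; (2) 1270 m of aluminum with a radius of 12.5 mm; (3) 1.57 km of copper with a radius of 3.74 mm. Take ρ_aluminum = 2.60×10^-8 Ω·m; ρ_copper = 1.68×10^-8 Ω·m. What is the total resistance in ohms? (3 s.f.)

0.840 Ω

Seg 1: A = π(d/2)² = π(1.3050e-02 m)² = 5.350e-04 m²
R_1 = (2.60×10^-8)(3540)/(5.350e-04) = 0.172 Ω
Seg 2: A = πr² = π(1.2500e-02 m)² = 4.909e-04 m²
R_2 = (2.60×10^-8)(1270)/(4.909e-04) = 0.06727 Ω
Seg 3: A = πr² = π(3.7400e-03 m)² = 4.394e-05 m²
R_3 = (1.68×10^-8)(1570)/(4.394e-05) = 0.6002 Ω
R_total = R_1 + R_2 + R_3 = 0.840 Ω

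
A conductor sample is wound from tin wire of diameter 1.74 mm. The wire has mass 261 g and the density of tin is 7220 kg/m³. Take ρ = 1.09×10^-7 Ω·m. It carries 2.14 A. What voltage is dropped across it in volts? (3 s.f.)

A = π(d/2)² = π(8.7000e-04 m)² = 2.3779e-06 m²
L = m/(density·A) = 0.261/(7220×2.3779e-06) = 15.2 m
R = ρL/A = (1.09×10^-7)(15.2)/(2.3779e-06) = 0.6969 Ω
V = IR = 2.14 × 0.6969 = 1.49 V

1.49 V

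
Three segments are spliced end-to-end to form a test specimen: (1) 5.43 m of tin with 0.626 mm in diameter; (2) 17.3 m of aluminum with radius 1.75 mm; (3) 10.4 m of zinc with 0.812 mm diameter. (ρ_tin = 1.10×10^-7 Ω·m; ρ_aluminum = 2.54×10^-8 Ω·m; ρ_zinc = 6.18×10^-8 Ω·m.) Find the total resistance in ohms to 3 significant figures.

Seg 1: A = π(d/2)² = π(3.1300e-04 m)² = 3.078e-07 m²
R_1 = (1.10×10^-7)(5.43)/(3.078e-07) = 1.941 Ω
Seg 2: A = πr² = π(1.7500e-03 m)² = 9.621e-06 m²
R_2 = (2.54×10^-8)(17.3)/(9.621e-06) = 0.04567 Ω
Seg 3: A = π(d/2)² = π(4.0600e-04 m)² = 5.178e-07 m²
R_3 = (6.18×10^-8)(10.4)/(5.178e-07) = 1.241 Ω
R_total = R_1 + R_2 + R_3 = 3.23 Ω

3.23 Ω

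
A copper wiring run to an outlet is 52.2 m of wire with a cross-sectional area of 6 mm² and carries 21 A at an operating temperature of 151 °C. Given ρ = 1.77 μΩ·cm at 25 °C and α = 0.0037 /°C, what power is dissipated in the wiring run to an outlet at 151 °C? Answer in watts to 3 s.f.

99.6 W

ρ = 1.77 μΩ·cm = 1.77×10^-8 Ω·m
A = 6 mm² = 6.000e-06 m²
R₍25₎ = ρL/A = (1.77×10^-8)(52.2)/(6.000e-06) = 0.154 Ω
R₍151₎ = R₍25₎(1 + αΔT) = 0.154 × (1 + 0.0037×126) = 0.2258 Ω
P = I²R = (21)² × 0.2258 = 99.6 W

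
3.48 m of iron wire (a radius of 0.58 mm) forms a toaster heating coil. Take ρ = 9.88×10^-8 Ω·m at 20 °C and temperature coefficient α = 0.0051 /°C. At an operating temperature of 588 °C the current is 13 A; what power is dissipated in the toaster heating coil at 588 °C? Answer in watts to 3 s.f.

214 W

A = πr² = π(5.8000e-04 m)² = 1.057e-06 m²
R₍20₎ = ρL/A = (9.88×10^-8)(3.48)/(1.057e-06) = 0.3253 Ω
R₍588₎ = R₍20₎(1 + αΔT) = 0.3253 × (1 + 0.0051×568) = 1.268 Ω
P = I²R = (13)² × 1.268 = 214 W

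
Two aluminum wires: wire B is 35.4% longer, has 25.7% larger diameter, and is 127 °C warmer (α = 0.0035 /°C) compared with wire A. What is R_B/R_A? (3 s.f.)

1.24

R ∝ ρL/d² with ρ ∝ (1+αΔT), so R_B/R_A = (1 + 35.4/100) × (1 + 25.7/100)⁻² × (1 + 0.0035×127)
= 1.354 × 0.6329 × 1.444 = 1.24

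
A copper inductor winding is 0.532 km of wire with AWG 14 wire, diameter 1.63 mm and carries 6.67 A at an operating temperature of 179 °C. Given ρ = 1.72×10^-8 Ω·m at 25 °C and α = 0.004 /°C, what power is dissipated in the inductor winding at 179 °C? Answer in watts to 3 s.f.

A = π(1.63/2 mm)² = π(8.1500e-04 m)² = 2.087e-06 m²
R₍25₎ = ρL/A = (1.72×10^-8)(532)/(2.087e-06) = 4.385 Ω
R₍179₎ = R₍25₎(1 + αΔT) = 4.385 × (1 + 0.004×154) = 7.086 Ω
P = I²R = (6.67)² × 7.086 = 315 W

315 W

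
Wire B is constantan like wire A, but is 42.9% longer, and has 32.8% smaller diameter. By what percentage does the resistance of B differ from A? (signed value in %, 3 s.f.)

R ∝ L/d², so R_B/R_A = (1 + 42.9/100) × (1 − 32.8/100)⁻²
= 1.429 × 2.214 = 3.164
(R_B − R_A)/R_A = 3.164 − 1 = 216%

216%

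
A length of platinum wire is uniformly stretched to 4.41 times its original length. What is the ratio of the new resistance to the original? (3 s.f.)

Volume constant ⇒ A' = A/k with k = 4.41. R' = ρ(kL)/(A/k) = k²R.
Factor = 19.4

19.4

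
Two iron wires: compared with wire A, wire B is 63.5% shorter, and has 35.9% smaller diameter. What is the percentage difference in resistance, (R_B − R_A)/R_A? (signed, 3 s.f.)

-11.2%

R ∝ L/d², so R_B/R_A = (1 − 63.5/100) × (1 − 35.9/100)⁻²
= 0.365 × 2.434 = 0.8883
(R_B − R_A)/R_A = 0.8883 − 1 = -11.2%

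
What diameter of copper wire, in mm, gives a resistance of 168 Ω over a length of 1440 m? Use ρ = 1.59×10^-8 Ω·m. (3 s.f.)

0.417 mm

A = ρL/R = (1.59×10^-8)(1440)/(168) = 1.363e-07 m²
d = 2√(A/π) = 4.166e-04 m = 0.417 mm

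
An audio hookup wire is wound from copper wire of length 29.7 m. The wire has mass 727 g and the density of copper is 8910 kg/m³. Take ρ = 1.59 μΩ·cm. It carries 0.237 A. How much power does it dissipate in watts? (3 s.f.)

0.00965 W

ρ = 1.59 μΩ·cm = 1.59×10^-8 Ω·m
A = m/(density·L) = 0.727/(8910×29.7) = 2.7473e-06 m²
R = ρL/A = (1.59×10^-8)(29.7)/(2.7473e-06) = 0.1719 Ω
P = I²R = (0.237)² × 0.1719 = 0.00965 W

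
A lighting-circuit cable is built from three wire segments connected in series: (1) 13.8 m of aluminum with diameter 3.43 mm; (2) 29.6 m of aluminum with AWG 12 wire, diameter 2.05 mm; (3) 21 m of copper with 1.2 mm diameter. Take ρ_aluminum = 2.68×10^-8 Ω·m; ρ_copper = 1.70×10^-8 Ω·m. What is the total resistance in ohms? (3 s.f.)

Seg 1: A = π(d/2)² = π(1.7150e-03 m)² = 9.240e-06 m²
R_1 = (2.68×10^-8)(13.8)/(9.240e-06) = 0.04003 Ω
Seg 2: A = π(2.05/2 mm)² = π(1.0250e-03 m)² = 3.301e-06 m²
R_2 = (2.68×10^-8)(29.6)/(3.301e-06) = 0.2403 Ω
Seg 3: A = π(d/2)² = π(6.0000e-04 m)² = 1.131e-06 m²
R_3 = (1.70×10^-8)(21)/(1.131e-06) = 0.3157 Ω
R_total = R_1 + R_2 + R_3 = 0.596 Ω

0.596 Ω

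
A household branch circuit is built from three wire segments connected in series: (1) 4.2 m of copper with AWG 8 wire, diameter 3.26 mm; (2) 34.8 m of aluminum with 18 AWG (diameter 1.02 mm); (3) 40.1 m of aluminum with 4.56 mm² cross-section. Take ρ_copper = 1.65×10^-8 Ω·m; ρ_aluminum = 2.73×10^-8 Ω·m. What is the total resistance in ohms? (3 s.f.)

Seg 1: A = π(3.26/2 mm)² = π(1.6300e-03 m)² = 8.347e-06 m²
R_1 = (1.65×10^-8)(4.2)/(8.347e-06) = 0.008302 Ω
Seg 2: A = π(1.02/2 mm)² = π(5.1000e-04 m)² = 8.171e-07 m²
R_2 = (2.73×10^-8)(34.8)/(8.171e-07) = 1.163 Ω
Seg 3: A = 4.56 mm² = 4.560e-06 m²
R_3 = (2.73×10^-8)(40.1)/(4.560e-06) = 0.2401 Ω
R_total = R_1 + R_2 + R_3 = 1.41 Ω

1.41 Ω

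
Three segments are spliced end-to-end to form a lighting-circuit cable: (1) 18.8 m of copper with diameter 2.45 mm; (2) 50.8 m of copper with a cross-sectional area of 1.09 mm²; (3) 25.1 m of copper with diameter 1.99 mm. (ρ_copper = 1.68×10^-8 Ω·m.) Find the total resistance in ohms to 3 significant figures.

0.986 Ω

Seg 1: A = π(d/2)² = π(1.2250e-03 m)² = 4.714e-06 m²
R_1 = (1.68×10^-8)(18.8)/(4.714e-06) = 0.067 Ω
Seg 2: A = 1.09 mm² = 1.090e-06 m²
R_2 = (1.68×10^-8)(50.8)/(1.090e-06) = 0.783 Ω
Seg 3: A = π(d/2)² = π(9.9500e-04 m)² = 3.110e-06 m²
R_3 = (1.68×10^-8)(25.1)/(3.110e-06) = 0.1356 Ω
R_total = R_1 + R_2 + R_3 = 0.986 Ω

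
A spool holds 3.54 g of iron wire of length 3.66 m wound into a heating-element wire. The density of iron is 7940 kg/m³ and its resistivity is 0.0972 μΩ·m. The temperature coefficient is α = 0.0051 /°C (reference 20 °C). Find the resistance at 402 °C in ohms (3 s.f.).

8.61 Ω

ρ = 0.0972 μΩ·m = 9.72×10^-8 Ω·m
A = m/(density·L) = 0.00354/(7940×3.66) = 1.2182e-07 m²
R = ρL/A = (9.72×10^-8)(3.66)/(1.2182e-07) = 2.92 Ω
R(402 °C) = 2.92 × (1 + 0.0051×382) = 8.61 Ω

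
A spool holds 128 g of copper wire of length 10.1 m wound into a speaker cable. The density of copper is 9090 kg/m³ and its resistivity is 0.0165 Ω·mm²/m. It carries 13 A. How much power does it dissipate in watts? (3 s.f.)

ρ = 0.0165 Ω·mm²/m = 1.65×10^-8 Ω·m
A = m/(density·L) = 0.128/(9090×10.1) = 1.3942e-06 m²
R = ρL/A = (1.65×10^-8)(10.1)/(1.3942e-06) = 0.1195 Ω
P = I²R = (13)² × 0.1195 = 20.2 W

20.2 W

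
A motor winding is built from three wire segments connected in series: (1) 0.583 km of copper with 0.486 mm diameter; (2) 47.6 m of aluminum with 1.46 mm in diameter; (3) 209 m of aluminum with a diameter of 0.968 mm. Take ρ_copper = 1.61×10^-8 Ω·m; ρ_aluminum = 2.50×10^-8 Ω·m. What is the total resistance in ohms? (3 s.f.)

Seg 1: A = π(d/2)² = π(2.4300e-04 m)² = 1.855e-07 m²
R_1 = (1.61×10^-8)(583)/(1.855e-07) = 50.6 Ω
Seg 2: A = π(d/2)² = π(7.3000e-04 m)² = 1.674e-06 m²
R_2 = (2.50×10^-8)(47.6)/(1.674e-06) = 0.7108 Ω
Seg 3: A = π(d/2)² = π(4.8400e-04 m)² = 7.359e-07 m²
R_3 = (2.50×10^-8)(209)/(7.359e-07) = 7.1 Ω
R_total = R_1 + R_2 + R_3 = 58.4 Ω

58.4 Ω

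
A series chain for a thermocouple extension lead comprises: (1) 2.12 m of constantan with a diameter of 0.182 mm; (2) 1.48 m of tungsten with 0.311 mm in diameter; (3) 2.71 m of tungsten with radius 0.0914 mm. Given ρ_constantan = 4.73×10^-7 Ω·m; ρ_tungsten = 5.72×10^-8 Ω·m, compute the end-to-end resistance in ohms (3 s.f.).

45.6 Ω

Seg 1: A = π(d/2)² = π(9.1000e-05 m)² = 2.602e-08 m²
R_1 = (4.73×10^-7)(2.12)/(2.602e-08) = 38.54 Ω
Seg 2: A = π(d/2)² = π(1.5550e-04 m)² = 7.596e-08 m²
R_2 = (5.72×10^-8)(1.48)/(7.596e-08) = 1.114 Ω
Seg 3: A = πr² = π(9.1400e-05 m)² = 2.624e-08 m²
R_3 = (5.72×10^-8)(2.71)/(2.624e-08) = 5.906 Ω
R_total = R_1 + R_2 + R_3 = 45.6 Ω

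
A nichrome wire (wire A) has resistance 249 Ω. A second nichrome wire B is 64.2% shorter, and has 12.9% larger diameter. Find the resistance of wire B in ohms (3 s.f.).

R ∝ L/d², so R_B/R_A = (1 − 64.2/100) × (1 + 12.9/100)⁻²
= 0.358 × 0.7845 = 0.2809
R_B = 0.2809 × 249 = 69.9 Ω

69.9 Ω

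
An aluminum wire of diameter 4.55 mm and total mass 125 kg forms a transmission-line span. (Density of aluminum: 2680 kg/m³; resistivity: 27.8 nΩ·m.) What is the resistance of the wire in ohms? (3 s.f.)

4.90 Ω

ρ = 27.8 nΩ·m = 2.78×10^-8 Ω·m
A = π(d/2)² = π(2.2750e-03 m)² = 1.6260e-05 m²
L = m/(density·A) = 125/(2680×1.6260e-05) = 2869 m
R = ρL/A = (2.78×10^-8)(2869)/(1.6260e-05) = 4.90 Ω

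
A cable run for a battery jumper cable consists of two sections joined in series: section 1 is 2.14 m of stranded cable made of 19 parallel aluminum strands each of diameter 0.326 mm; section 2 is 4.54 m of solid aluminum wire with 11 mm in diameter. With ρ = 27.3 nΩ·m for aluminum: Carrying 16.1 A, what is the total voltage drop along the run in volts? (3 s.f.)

ρ = 27.3 nΩ·m = 2.73×10^-8 Ω·m
Section 1: A_strand = π(1.6300e-04)² = 8.347e-08 m²; R₁ = ρL/(N·A_s) = (2.73×10^-8)(2.14)/(19×8.347e-08) = 0.03684 Ω
Section 2: A = π(d/2)² = π(5.5000e-03 m)² = 9.503e-05 m²
R₂ = (2.73×10^-8)(4.54)/(9.503e-05) = 0.001304 Ω
R = R₁ + R₂ = 0.03814 Ω
V = IR = 16.1 × 0.03814 = 0.614 V

0.614 V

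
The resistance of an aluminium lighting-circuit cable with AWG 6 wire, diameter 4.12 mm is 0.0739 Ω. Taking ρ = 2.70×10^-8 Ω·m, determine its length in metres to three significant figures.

A = π(4.12/2 mm)² = π(2.0600e-03 m)² = 1.333e-05 m²
L = RA/ρ = (0.0739)(1.333e-05)/(2.70×10^-8) = 36.5 m

36.5 m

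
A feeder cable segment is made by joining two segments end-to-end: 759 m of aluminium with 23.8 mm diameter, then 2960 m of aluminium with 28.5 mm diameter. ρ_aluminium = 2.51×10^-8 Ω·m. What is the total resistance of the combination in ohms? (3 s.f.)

0.159 Ω

Segment 1: A = π(d/2)² = π(1.1900e-02 m)² = 4.449e-04 m²
R₁ = ρL/A = (2.51×10^-8)(759)/(4.449e-04) = 0.04282 Ω
Segment 2: A = π(d/2)² = π(1.4250e-02 m)² = 6.379e-04 m²
R₂ = (2.51×10^-8)(2960)/(6.379e-04) = 0.1165 Ω
R = R₁ + R₂ = 0.159 Ω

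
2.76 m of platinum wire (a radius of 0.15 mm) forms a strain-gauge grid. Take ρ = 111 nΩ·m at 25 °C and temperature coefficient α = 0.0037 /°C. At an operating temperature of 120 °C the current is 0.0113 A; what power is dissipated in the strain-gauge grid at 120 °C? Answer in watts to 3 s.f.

7.48×10^-4 W

ρ = 111 nΩ·m = 1.11×10^-7 Ω·m
A = πr² = π(1.5000e-04 m)² = 7.069e-08 m²
R₍25₎ = ρL/A = (1.11×10^-7)(2.76)/(7.069e-08) = 4.334 Ω
R₍120₎ = R₍25₎(1 + αΔT) = 4.334 × (1 + 0.0037×95) = 5.858 Ω
P = I²R = (0.0113)² × 5.858 = 7.48×10^-4 W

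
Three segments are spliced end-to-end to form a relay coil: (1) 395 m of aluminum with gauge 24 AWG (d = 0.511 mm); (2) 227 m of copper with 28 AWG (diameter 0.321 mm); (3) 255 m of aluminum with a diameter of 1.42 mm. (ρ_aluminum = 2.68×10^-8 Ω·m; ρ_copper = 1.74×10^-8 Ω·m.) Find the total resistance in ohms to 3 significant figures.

105 Ω

Seg 1: A = π(0.511/2 mm)² = π(2.5550e-04 m)² = 2.051e-07 m²
R_1 = (2.68×10^-8)(395)/(2.051e-07) = 51.62 Ω
Seg 2: A = π(0.321/2 mm)² = π(1.6050e-04 m)² = 8.093e-08 m²
R_2 = (1.74×10^-8)(227)/(8.093e-08) = 48.81 Ω
Seg 3: A = π(d/2)² = π(7.1000e-04 m)² = 1.584e-06 m²
R_3 = (2.68×10^-8)(255)/(1.584e-06) = 4.315 Ω
R_total = R_1 + R_2 + R_3 = 105 Ω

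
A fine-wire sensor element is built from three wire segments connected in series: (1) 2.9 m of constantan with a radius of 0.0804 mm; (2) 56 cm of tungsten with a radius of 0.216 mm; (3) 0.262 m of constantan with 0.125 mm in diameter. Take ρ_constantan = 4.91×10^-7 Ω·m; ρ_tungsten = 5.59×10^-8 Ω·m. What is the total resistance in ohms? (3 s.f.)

Seg 1: A = πr² = π(8.0400e-05 m)² = 2.031e-08 m²
R_1 = (4.91×10^-7)(2.9)/(2.031e-08) = 70.12 Ω
Seg 2: A = πr² = π(2.1600e-04 m)² = 1.466e-07 m²
R_2 = (5.59×10^-8)(0.56)/(1.466e-07) = 0.2136 Ω
Seg 3: A = π(d/2)² = π(6.2500e-05 m)² = 1.227e-08 m²
R_3 = (4.91×10^-7)(0.262)/(1.227e-08) = 10.48 Ω
R_total = R_1 + R_2 + R_3 = 80.8 Ω

80.8 Ω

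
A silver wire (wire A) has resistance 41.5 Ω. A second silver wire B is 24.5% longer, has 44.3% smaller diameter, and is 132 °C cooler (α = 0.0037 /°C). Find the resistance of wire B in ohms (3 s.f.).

85.2 Ω

R ∝ ρL/d² with ρ ∝ (1+αΔT), so R_B/R_A = (1 + 24.5/100) × (1 − 44.3/100)⁻² × (1 − 0.0037×132)
= 1.245 × 3.223 × 0.5116 = 2.053
R_B = 2.053 × 41.5 = 85.2 Ω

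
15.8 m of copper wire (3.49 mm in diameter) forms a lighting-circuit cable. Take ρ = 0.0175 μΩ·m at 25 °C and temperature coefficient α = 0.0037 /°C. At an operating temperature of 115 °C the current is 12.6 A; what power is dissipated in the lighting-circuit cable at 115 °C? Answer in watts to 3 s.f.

6.12 W

ρ = 0.0175 μΩ·m = 1.75×10^-8 Ω·m
A = π(d/2)² = π(1.7450e-03 m)² = 9.566e-06 m²
R₍25₎ = ρL/A = (1.75×10^-8)(15.8)/(9.566e-06) = 0.0289 Ω
R₍115₎ = R₍25₎(1 + αΔT) = 0.0289 × (1 + 0.0037×90) = 0.03853 Ω
P = I²R = (12.6)² × 0.03853 = 6.12 W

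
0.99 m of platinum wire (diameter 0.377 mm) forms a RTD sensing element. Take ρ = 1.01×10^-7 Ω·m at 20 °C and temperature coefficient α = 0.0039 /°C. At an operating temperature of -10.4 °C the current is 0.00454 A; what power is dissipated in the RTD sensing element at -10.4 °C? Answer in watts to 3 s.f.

1.63×10^-5 W

A = π(d/2)² = π(1.8850e-04 m)² = 1.116e-07 m²
R₍20₎ = ρL/A = (1.01×10^-7)(0.99)/(1.116e-07) = 0.8957 Ω
R₍-10.4₎ = R₍20₎(1 + αΔT) = 0.8957 × (1 + 0.0039×-30.4) = 0.7895 Ω
P = I²R = (0.00454)² × 0.7895 = 1.63×10^-5 W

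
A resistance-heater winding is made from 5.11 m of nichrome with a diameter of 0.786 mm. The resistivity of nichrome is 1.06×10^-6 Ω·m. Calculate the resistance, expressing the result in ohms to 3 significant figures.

A = π(d/2)² = π(3.9300e-04 m)² = 4.852e-07 m²
R = ρL/A = (1.06×10^-6)(5.11 m)/(4.852e-07 m²) = 11.2 Ω

11.2 Ω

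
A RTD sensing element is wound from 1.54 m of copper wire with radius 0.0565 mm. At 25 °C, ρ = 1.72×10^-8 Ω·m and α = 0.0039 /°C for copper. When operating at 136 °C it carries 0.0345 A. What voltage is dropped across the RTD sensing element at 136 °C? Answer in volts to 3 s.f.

A = πr² = π(5.6500e-05 m)² = 1.003e-08 m²
R₍25₎ = ρL/A = (1.72×10^-8)(1.54)/(1.003e-08) = 2.641 Ω
R₍136₎ = R₍25₎(1 + αΔT) = 2.641 × (1 + 0.0039×111) = 3.785 Ω
V = IR = 0.0345 × 3.785 = 0.131 V

0.131 V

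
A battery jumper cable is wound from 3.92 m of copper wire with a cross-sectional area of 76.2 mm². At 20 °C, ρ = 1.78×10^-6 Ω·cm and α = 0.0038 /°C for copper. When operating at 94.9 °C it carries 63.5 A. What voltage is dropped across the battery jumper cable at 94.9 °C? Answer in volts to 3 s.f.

0.0747 V

ρ = 1.78×10^-6 Ω·cm = 1.78×10^-8 Ω·m
A = 76.2 mm² = 7.620e-05 m²
R₍20₎ = ρL/A = (1.78×10^-8)(3.92)/(7.620e-05) = 9.157×10^-4 Ω
R₍94.9₎ = R₍20₎(1 + αΔT) = 9.157×10^-4 × (1 + 0.0038×74.9) = 0.001176 Ω
V = IR = 63.5 × 0.001176 = 0.0747 V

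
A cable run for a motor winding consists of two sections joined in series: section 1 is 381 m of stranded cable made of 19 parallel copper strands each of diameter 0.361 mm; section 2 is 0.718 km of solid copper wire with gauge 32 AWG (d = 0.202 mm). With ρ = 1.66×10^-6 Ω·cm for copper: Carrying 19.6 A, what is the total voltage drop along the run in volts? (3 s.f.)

7350 V

ρ = 1.66×10^-6 Ω·cm = 1.66×10^-8 Ω·m
Section 1: A_strand = π(1.8050e-04)² = 1.024e-07 m²; R₁ = ρL/(N·A_s) = (1.66×10^-8)(381)/(19×1.024e-07) = 3.252 Ω
Section 2: A = π(0.202/2 mm)² = π(1.0100e-04 m)² = 3.205e-08 m²
R₂ = (1.66×10^-8)(718)/(3.205e-08) = 371.9 Ω
R = R₁ + R₂ = 375.2 Ω
V = IR = 19.6 × 375.2 = 7350 V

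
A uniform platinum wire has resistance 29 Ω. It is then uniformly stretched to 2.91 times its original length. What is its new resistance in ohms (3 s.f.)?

246 Ω

Volume constant ⇒ A' = A/k with k = 2.91. R' = ρ(kL)/(A/k) = k²R.
R' = 8.468 × 29 = 246 Ω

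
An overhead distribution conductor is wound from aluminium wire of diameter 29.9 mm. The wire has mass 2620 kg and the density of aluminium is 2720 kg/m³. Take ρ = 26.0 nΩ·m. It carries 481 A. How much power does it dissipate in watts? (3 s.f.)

11800 W

ρ = 26.0 nΩ·m = 2.60×10^-8 Ω·m
A = π(d/2)² = π(1.4950e-02 m)² = 7.0215e-04 m²
L = m/(density·A) = 2620/(2720×7.0215e-04) = 1372 m
R = ρL/A = (2.60×10^-8)(1372)/(7.0215e-04) = 0.0508 Ω
P = I²R = (481)² × 0.0508 = 11800 W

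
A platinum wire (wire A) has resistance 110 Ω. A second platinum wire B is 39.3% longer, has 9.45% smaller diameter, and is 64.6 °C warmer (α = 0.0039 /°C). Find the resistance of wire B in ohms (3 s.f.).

234 Ω

R ∝ ρL/d² with ρ ∝ (1+αΔT), so R_B/R_A = (1 + 39.3/100) × (1 − 9.45/100)⁻² × (1 + 0.0039×64.6)
= 1.393 × 1.22 × 1.252 = 2.127
R_B = 2.127 × 110 = 234 Ω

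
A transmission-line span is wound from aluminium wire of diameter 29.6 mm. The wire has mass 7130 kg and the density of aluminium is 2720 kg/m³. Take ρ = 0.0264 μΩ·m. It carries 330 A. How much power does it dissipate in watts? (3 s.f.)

ρ = 0.0264 μΩ·m = 2.64×10^-8 Ω·m
A = π(d/2)² = π(1.4800e-02 m)² = 6.8813e-04 m²
L = m/(density·A) = 7130/(2720×6.8813e-04) = 3809 m
R = ρL/A = (2.64×10^-8)(3809)/(6.8813e-04) = 0.1461 Ω
P = I²R = (330)² × 0.1461 = 15900 W

15900 W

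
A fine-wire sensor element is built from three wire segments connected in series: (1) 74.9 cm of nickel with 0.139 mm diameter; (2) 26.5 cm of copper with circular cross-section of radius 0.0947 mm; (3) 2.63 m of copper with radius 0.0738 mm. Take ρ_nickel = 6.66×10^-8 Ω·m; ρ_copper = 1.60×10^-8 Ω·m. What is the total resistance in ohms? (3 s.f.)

Seg 1: A = π(d/2)² = π(6.9500e-05 m)² = 1.517e-08 m²
R_1 = (6.66×10^-8)(0.749)/(1.517e-08) = 3.287 Ω
Seg 2: A = πr² = π(9.4700e-05 m)² = 2.817e-08 m²
R_2 = (1.60×10^-8)(0.265)/(2.817e-08) = 0.1505 Ω
Seg 3: A = πr² = π(7.3800e-05 m)² = 1.711e-08 m²
R_3 = (1.60×10^-8)(2.63)/(1.711e-08) = 2.459 Ω
R_total = R_1 + R_2 + R_3 = 5.90 Ω

5.90 Ω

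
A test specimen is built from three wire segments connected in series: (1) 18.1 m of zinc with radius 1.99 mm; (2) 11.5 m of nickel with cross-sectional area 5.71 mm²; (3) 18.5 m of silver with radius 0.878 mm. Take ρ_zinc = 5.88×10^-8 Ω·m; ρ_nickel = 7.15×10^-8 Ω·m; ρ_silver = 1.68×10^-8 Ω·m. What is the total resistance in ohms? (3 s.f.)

Seg 1: A = πr² = π(1.9900e-03 m)² = 1.244e-05 m²
R_1 = (5.88×10^-8)(18.1)/(1.244e-05) = 0.08555 Ω
Seg 2: A = 5.71 mm² = 5.710e-06 m²
R_2 = (7.15×10^-8)(11.5)/(5.710e-06) = 0.144 Ω
Seg 3: A = πr² = π(8.7800e-04 m)² = 2.422e-06 m²
R_3 = (1.68×10^-8)(18.5)/(2.422e-06) = 0.1283 Ω
R_total = R_1 + R_2 + R_3 = 0.358 Ω

0.358 Ω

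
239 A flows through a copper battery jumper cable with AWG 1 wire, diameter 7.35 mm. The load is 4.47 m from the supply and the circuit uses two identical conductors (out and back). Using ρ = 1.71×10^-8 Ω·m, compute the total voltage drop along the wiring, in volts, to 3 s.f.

A = π(7.35/2 mm)² = π(3.6750e-03 m)² = 4.243e-05 m²
Total conductor length (both ways) L = 2 × 4.47 = 8.94 m
R = ρL/A = (1.71×10^-8)(8.94)/(4.243e-05) = 0.003603 Ω
V = IR = 239 × 0.003603 = 0.861 V

0.861 V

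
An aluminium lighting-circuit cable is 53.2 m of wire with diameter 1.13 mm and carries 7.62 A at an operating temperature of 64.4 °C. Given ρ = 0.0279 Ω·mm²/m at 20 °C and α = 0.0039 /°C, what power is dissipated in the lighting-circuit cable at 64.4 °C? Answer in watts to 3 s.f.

101 W

ρ = 0.0279 Ω·mm²/m = 2.79×10^-8 Ω·m
A = π(d/2)² = π(5.6500e-04 m)² = 1.003e-06 m²
R₍20₎ = ρL/A = (2.79×10^-8)(53.2)/(1.003e-06) = 1.48 Ω
R₍64.4₎ = R₍20₎(1 + αΔT) = 1.48 × (1 + 0.0039×44.4) = 1.736 Ω
P = I²R = (7.62)² × 1.736 = 101 W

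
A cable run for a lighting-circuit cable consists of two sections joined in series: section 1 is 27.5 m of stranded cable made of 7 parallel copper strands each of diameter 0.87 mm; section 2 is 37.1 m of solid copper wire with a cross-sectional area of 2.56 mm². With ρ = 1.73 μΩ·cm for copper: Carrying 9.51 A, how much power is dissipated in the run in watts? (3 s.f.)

ρ = 1.73 μΩ·cm = 1.73×10^-8 Ω·m
Section 1: A_strand = π(4.3500e-04)² = 5.945e-07 m²; R₁ = ρL/(N·A_s) = (1.73×10^-8)(27.5)/(7×5.945e-07) = 0.1143 Ω
Section 2: A = 2.56 mm² = 2.560e-06 m²
R₂ = (1.73×10^-8)(37.1)/(2.560e-06) = 0.2507 Ω
R = R₁ + R₂ = 0.365 Ω
P = I²R = (9.51)² × 0.365 = 33.0 W

33.0 W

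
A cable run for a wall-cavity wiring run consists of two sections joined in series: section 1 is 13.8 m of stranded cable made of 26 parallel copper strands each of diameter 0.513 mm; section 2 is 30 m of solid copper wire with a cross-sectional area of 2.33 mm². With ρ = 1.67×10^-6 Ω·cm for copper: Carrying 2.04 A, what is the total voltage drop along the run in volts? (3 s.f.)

0.526 V

ρ = 1.67×10^-6 Ω·cm = 1.67×10^-8 Ω·m
Section 1: A_strand = π(2.5650e-04)² = 2.067e-07 m²; R₁ = ρL/(N·A_s) = (1.67×10^-8)(13.8)/(26×2.067e-07) = 0.04288 Ω
Section 2: A = 2.33 mm² = 2.330e-06 m²
R₂ = (1.67×10^-8)(30)/(2.330e-06) = 0.215 Ω
R = R₁ + R₂ = 0.2579 Ω
V = IR = 2.04 × 0.2579 = 0.526 V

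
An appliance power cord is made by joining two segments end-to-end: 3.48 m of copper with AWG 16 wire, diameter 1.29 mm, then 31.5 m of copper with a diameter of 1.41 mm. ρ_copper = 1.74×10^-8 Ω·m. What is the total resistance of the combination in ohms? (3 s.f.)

Segment 1: A = π(1.29/2 mm)² = π(6.4500e-04 m)² = 1.307e-06 m²
R₁ = ρL/A = (1.74×10^-8)(3.48)/(1.307e-06) = 0.04633 Ω
Segment 2: A = π(d/2)² = π(7.0500e-04 m)² = 1.561e-06 m²
R₂ = (1.74×10^-8)(31.5)/(1.561e-06) = 0.351 Ω
R = R₁ + R₂ = 0.397 Ω

0.397 Ω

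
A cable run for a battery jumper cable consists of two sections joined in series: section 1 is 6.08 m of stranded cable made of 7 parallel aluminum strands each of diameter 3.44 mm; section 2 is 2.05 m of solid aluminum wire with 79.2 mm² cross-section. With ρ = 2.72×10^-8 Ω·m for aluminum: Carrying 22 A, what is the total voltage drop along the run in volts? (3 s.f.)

0.0714 V

Section 1: A_strand = π(1.7200e-03)² = 9.294e-06 m²; R₁ = ρL/(N·A_s) = (2.72×10^-8)(6.08)/(7×9.294e-06) = 0.002542 Ω
Section 2: A = 79.2 mm² = 7.920e-05 m²
R₂ = (2.72×10^-8)(2.05)/(7.920e-05) = 7.040×10^-4 Ω
R = R₁ + R₂ = 0.003246 Ω
V = IR = 22 × 0.003246 = 0.0714 V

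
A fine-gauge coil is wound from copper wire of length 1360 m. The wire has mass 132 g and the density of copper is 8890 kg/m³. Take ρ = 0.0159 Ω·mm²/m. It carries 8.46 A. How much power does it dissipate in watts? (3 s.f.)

ρ = 0.0159 Ω·mm²/m = 1.59×10^-8 Ω·m
A = m/(density·L) = 0.132/(8890×1360) = 1.0918e-08 m²
R = ρL/A = (1.59×10^-8)(1360)/(1.0918e-08) = 1981 Ω
P = I²R = (8.46)² × 1981 = 1.42×10^5 W

1.42×10^5 W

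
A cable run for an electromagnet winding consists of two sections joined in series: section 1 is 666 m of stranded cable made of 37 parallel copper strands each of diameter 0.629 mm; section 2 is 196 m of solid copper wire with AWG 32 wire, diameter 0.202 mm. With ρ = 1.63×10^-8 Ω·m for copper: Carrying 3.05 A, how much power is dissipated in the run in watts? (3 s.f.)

936 W

Section 1: A_strand = π(3.1450e-04)² = 3.107e-07 m²; R₁ = ρL/(N·A_s) = (1.63×10^-8)(666)/(37×3.107e-07) = 0.9442 Ω
Section 2: A = π(0.202/2 mm)² = π(1.0100e-04 m)² = 3.205e-08 m²
R₂ = (1.63×10^-8)(196)/(3.205e-08) = 99.69 Ω
R = R₁ + R₂ = 100.6 Ω
P = I²R = (3.05)² × 100.6 = 936 W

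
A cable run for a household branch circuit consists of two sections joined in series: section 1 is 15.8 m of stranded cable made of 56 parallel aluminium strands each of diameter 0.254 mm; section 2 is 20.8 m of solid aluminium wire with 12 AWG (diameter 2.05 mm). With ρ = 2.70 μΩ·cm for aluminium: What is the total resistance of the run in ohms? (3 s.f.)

ρ = 2.70 μΩ·cm = 2.70×10^-8 Ω·m
Section 1: A_strand = π(1.2700e-04)² = 5.067e-08 m²; R₁ = ρL/(N·A_s) = (2.70×10^-8)(15.8)/(56×5.067e-08) = 0.1503 Ω
Section 2: A = π(2.05/2 mm)² = π(1.0250e-03 m)² = 3.301e-06 m²
R₂ = (2.70×10^-8)(20.8)/(3.301e-06) = 0.1701 Ω
R = R₁ + R₂ = 0.320 Ω

0.320 Ω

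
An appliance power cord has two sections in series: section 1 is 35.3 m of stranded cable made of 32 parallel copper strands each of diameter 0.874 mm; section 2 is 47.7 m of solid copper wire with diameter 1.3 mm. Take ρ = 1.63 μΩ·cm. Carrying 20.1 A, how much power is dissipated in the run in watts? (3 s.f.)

249 W

ρ = 1.63 μΩ·cm = 1.63×10^-8 Ω·m
Section 1: A_strand = π(4.3700e-04)² = 5.999e-07 m²; R₁ = ρL/(N·A_s) = (1.63×10^-8)(35.3)/(32×5.999e-07) = 0.02997 Ω
Section 2: A = π(d/2)² = π(6.5000e-04 m)² = 1.327e-06 m²
R₂ = (1.63×10^-8)(47.7)/(1.327e-06) = 0.5858 Ω
R = R₁ + R₂ = 0.6157 Ω
P = I²R = (20.1)² × 0.6157 = 249 W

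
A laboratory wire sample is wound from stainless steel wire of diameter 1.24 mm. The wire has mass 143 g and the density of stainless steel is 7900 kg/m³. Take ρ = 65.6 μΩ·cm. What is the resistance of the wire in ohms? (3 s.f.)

ρ = 65.6 μΩ·cm = 6.56×10^-7 Ω·m
A = π(d/2)² = π(6.2000e-04 m)² = 1.2076e-06 m²
L = m/(density·A) = 0.143/(7900×1.2076e-06) = 14.99 m
R = ρL/A = (6.56×10^-7)(14.99)/(1.2076e-06) = 8.14 Ω

8.14 Ω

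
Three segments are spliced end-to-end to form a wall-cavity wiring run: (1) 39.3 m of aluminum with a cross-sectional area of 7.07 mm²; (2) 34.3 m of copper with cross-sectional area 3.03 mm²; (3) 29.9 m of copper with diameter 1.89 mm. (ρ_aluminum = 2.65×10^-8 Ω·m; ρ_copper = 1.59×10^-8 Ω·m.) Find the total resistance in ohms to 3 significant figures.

Seg 1: A = 7.07 mm² = 7.070e-06 m²
R_1 = (2.65×10^-8)(39.3)/(7.070e-06) = 0.1473 Ω
Seg 2: A = 3.03 mm² = 3.030e-06 m²
R_2 = (1.59×10^-8)(34.3)/(3.030e-06) = 0.18 Ω
Seg 3: A = π(d/2)² = π(9.4500e-04 m)² = 2.806e-06 m²
R_3 = (1.59×10^-8)(29.9)/(2.806e-06) = 0.1695 Ω
R_total = R_1 + R_2 + R_3 = 0.497 Ω

0.497 Ω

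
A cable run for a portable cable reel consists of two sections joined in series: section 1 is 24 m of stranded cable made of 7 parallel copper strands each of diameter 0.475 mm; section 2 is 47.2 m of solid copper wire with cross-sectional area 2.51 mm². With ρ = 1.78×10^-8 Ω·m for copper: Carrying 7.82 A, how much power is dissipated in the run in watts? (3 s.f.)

41.5 W

Section 1: A_strand = π(2.3750e-04)² = 1.772e-07 m²; R₁ = ρL/(N·A_s) = (1.78×10^-8)(24)/(7×1.772e-07) = 0.3444 Ω
Section 2: A = 2.51 mm² = 2.510e-06 m²
R₂ = (1.78×10^-8)(47.2)/(2.510e-06) = 0.3347 Ω
R = R₁ + R₂ = 0.6791 Ω
P = I²R = (7.82)² × 0.6791 = 41.5 W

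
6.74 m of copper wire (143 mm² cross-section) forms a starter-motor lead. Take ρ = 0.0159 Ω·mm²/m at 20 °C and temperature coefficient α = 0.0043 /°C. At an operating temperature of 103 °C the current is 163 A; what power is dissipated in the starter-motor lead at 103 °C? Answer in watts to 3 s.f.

ρ = 0.0159 Ω·mm²/m = 1.59×10^-8 Ω·m
A = 143 mm² = 1.430e-04 m²
R₍20₎ = ρL/A = (1.59×10^-8)(6.74)/(1.430e-04) = 7.494×10^-4 Ω
R₍103₎ = R₍20₎(1 + αΔT) = 7.494×10^-4 × (1 + 0.0043×83) = 0.001017 Ω
P = I²R = (163)² × 0.001017 = 27.0 W

27.0 W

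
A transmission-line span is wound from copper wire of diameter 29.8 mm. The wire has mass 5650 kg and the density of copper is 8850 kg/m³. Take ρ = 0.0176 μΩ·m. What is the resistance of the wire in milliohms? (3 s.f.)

23.1 mΩ

ρ = 0.0176 μΩ·m = 1.76×10^-8 Ω·m
A = π(d/2)² = π(1.4900e-02 m)² = 6.9746e-04 m²
L = m/(density·A) = 5650/(8850×6.9746e-04) = 915.3 m
R = ρL/A = (1.76×10^-8)(915.3)/(6.9746e-04) = 23.1 mΩ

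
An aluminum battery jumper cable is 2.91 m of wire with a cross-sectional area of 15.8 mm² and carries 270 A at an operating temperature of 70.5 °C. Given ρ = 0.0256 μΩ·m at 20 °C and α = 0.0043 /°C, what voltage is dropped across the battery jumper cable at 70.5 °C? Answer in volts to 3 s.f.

ρ = 0.0256 μΩ·m = 2.56×10^-8 Ω·m
A = 15.8 mm² = 1.580e-05 m²
R₍20₎ = ρL/A = (2.56×10^-8)(2.91)/(1.580e-05) = 0.004715 Ω
R₍70.5₎ = R₍20₎(1 + αΔT) = 0.004715 × (1 + 0.0043×50.5) = 0.005739 Ω
V = IR = 270 × 0.005739 = 1.55 V

1.55 V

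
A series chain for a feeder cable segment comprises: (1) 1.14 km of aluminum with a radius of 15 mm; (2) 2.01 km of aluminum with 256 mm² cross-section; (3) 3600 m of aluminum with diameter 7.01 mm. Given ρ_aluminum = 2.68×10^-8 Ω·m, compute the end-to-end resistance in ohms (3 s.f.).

Seg 1: A = πr² = π(1.5000e-02 m)² = 7.069e-04 m²
R_1 = (2.68×10^-8)(1140)/(7.069e-04) = 0.04322 Ω
Seg 2: A = 256 mm² = 2.560e-04 m²
R_2 = (2.68×10^-8)(2010)/(2.560e-04) = 0.2104 Ω
Seg 3: A = π(d/2)² = π(3.5050e-03 m)² = 3.859e-05 m²
R_3 = (2.68×10^-8)(3600)/(3.859e-05) = 2.5 Ω
R_total = R_1 + R_2 + R_3 = 2.75 Ω

2.75 Ω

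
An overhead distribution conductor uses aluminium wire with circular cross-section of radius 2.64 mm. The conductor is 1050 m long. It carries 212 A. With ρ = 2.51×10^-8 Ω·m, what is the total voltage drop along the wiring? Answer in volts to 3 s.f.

A = πr² = π(2.6400e-03 m)² = 2.190e-05 m²
R = ρL/A = (2.51×10^-8)(1050)/(2.190e-05) = 1.204 Ω
V = IR = 212 × 1.204 = 255 V

255 V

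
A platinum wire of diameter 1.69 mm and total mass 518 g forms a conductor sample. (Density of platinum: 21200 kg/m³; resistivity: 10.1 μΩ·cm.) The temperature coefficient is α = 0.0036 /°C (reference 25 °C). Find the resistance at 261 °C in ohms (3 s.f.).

0.907 Ω

ρ = 10.1 μΩ·cm = 1.01×10^-7 Ω·m
A = π(d/2)² = π(8.4500e-04 m)² = 2.2432e-06 m²
L = m/(density·A) = 0.518/(21200×2.2432e-06) = 10.89 m
R = ρL/A = (1.01×10^-7)(10.89)/(2.2432e-06) = 0.4904 Ω
R(261 °C) = 0.4904 × (1 + 0.0036×236) = 0.907 Ω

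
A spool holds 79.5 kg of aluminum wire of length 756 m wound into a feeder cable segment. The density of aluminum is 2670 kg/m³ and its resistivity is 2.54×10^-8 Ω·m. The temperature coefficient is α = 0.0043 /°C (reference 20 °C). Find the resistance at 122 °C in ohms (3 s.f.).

A = m/(density·L) = 79.5/(2670×756) = 3.9385e-05 m²
R = ρL/A = (2.54×10^-8)(756)/(3.9385e-05) = 0.4876 Ω
R(122 °C) = 0.4876 × (1 + 0.0043×102) = 0.701 Ω

0.701 Ω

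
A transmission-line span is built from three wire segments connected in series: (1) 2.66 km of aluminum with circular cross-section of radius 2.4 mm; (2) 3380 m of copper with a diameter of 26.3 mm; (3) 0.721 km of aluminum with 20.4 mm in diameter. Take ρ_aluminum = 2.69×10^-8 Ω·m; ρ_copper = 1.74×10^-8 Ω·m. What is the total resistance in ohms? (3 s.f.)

4.12 Ω

Seg 1: A = πr² = π(2.4000e-03 m)² = 1.810e-05 m²
R_1 = (2.69×10^-8)(2660)/(1.810e-05) = 3.954 Ω
Seg 2: A = π(d/2)² = π(1.3150e-02 m)² = 5.433e-04 m²
R_2 = (1.74×10^-8)(3380)/(5.433e-04) = 0.1083 Ω
Seg 3: A = π(d/2)² = π(1.0200e-02 m)² = 3.269e-04 m²
R_3 = (2.69×10^-8)(721)/(3.269e-04) = 0.05934 Ω
R_total = R_1 + R_2 + R_3 = 4.12 Ω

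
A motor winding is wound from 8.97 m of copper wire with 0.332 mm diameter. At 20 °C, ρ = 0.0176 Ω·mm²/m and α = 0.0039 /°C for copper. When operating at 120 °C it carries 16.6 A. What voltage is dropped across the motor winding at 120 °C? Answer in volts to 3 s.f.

42.1 V

ρ = 0.0176 Ω·mm²/m = 1.76×10^-8 Ω·m
A = π(d/2)² = π(1.6600e-04 m)² = 8.657e-08 m²
R₍20₎ = ρL/A = (1.76×10^-8)(8.97)/(8.657e-08) = 1.824 Ω
R₍120₎ = R₍20₎(1 + αΔT) = 1.824 × (1 + 0.0039×100) = 2.535 Ω
V = IR = 16.6 × 2.535 = 42.1 V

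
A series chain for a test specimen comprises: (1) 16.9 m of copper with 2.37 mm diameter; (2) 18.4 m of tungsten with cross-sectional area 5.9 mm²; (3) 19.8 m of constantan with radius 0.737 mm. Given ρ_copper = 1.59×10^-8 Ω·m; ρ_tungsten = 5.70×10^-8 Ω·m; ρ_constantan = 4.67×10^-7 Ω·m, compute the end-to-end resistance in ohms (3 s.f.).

Seg 1: A = π(d/2)² = π(1.1850e-03 m)² = 4.412e-06 m²
R_1 = (1.59×10^-8)(16.9)/(4.412e-06) = 0.06091 Ω
Seg 2: A = 5.9 mm² = 5.900e-06 m²
R_2 = (5.70×10^-8)(18.4)/(5.900e-06) = 0.1778 Ω
Seg 3: A = πr² = π(7.3700e-04 m)² = 1.706e-06 m²
R_3 = (4.67×10^-7)(19.8)/(1.706e-06) = 5.419 Ω
R_total = R_1 + R_2 + R_3 = 5.66 Ω

5.66 Ω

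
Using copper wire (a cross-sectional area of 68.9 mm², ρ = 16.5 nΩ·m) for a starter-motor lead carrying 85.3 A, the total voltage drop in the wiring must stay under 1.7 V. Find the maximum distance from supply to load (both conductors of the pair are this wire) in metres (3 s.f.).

ρ = 16.5 nΩ·m = 1.65×10^-8 Ω·m
A = 68.9 mm² = 6.890e-05 m²
L_max = V_max·A/(2·ρI) = (1.7)(6.890e-05)/(2×1.65×10^-8×85.3) = 41.6 m

41.6 m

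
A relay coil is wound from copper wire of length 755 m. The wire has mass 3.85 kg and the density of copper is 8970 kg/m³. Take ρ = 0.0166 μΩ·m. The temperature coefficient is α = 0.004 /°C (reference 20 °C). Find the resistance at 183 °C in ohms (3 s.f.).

36.4 Ω

ρ = 0.0166 μΩ·m = 1.66×10^-8 Ω·m
A = m/(density·L) = 3.85/(8970×755) = 5.6849e-07 m²
R = ρL/A = (1.66×10^-8)(755)/(5.6849e-07) = 22.05 Ω
R(183 °C) = 22.05 × (1 + 0.004×163) = 36.4 Ω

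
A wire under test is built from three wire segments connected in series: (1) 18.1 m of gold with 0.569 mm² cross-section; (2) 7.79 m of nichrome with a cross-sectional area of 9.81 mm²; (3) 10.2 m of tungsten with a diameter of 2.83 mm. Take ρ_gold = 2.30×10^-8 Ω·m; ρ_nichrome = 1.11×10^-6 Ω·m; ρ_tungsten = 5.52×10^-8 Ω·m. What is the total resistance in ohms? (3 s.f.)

Seg 1: A = 0.569 mm² = 5.690e-07 m²
R_1 = (2.30×10^-8)(18.1)/(5.690e-07) = 0.7316 Ω
Seg 2: A = 9.81 mm² = 9.810e-06 m²
R_2 = (1.11×10^-6)(7.79)/(9.810e-06) = 0.8814 Ω
Seg 3: A = π(d/2)² = π(1.4150e-03 m)² = 6.290e-06 m²
R_3 = (5.52×10^-8)(10.2)/(6.290e-06) = 0.08951 Ω
R_total = R_1 + R_2 + R_3 = 1.70 Ω

1.70 Ω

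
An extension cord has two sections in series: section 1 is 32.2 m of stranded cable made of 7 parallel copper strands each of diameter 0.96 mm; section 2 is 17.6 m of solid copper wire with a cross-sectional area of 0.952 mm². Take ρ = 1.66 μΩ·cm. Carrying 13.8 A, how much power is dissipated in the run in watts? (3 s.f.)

78.5 W

ρ = 1.66 μΩ·cm = 1.66×10^-8 Ω·m
Section 1: A_strand = π(4.8000e-04)² = 7.238e-07 m²; R₁ = ρL/(N·A_s) = (1.66×10^-8)(32.2)/(7×7.238e-07) = 0.1055 Ω
Section 2: A = 0.952 mm² = 9.520e-07 m²
R₂ = (1.66×10^-8)(17.6)/(9.520e-07) = 0.3069 Ω
R = R₁ + R₂ = 0.4124 Ω
P = I²R = (13.8)² × 0.4124 = 78.5 W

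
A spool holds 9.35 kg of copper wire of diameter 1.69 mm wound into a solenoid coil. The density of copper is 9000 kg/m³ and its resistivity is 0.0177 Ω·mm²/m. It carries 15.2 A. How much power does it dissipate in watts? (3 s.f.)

844 W

ρ = 0.0177 Ω·mm²/m = 1.77×10^-8 Ω·m
A = π(d/2)² = π(8.4500e-04 m)² = 2.2432e-06 m²
L = m/(density·A) = 9.35/(9000×2.2432e-06) = 463.1 m
R = ρL/A = (1.77×10^-8)(463.1)/(2.2432e-06) = 3.654 Ω
P = I²R = (15.2)² × 3.654 = 844 W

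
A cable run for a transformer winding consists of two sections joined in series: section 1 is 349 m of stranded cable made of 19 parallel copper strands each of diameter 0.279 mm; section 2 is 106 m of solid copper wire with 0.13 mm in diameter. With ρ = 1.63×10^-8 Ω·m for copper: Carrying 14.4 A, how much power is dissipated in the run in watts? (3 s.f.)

Section 1: A_strand = π(1.3950e-04)² = 6.114e-08 m²; R₁ = ρL/(N·A_s) = (1.63×10^-8)(349)/(19×6.114e-08) = 4.897 Ω
Section 2: A = π(d/2)² = π(6.5000e-05 m)² = 1.327e-08 m²
R₂ = (1.63×10^-8)(106)/(1.327e-08) = 130.2 Ω
R = R₁ + R₂ = 135.1 Ω
P = I²R = (14.4)² × 135.1 = 28000 W

28000 W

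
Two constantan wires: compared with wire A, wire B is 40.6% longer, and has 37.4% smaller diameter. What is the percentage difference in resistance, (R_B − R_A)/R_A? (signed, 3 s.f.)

R ∝ L/d², so R_B/R_A = (1 + 40.6/100) × (1 − 37.4/100)⁻²
= 1.406 × 2.552 = 3.588
(R_B − R_A)/R_A = 3.588 − 1 = 259%

259%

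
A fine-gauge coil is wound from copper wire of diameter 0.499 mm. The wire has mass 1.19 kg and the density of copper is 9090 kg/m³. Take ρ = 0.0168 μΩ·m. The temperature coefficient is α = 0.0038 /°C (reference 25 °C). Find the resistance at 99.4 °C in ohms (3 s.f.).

73.8 Ω

ρ = 0.0168 μΩ·m = 1.68×10^-8 Ω·m
A = π(d/2)² = π(2.4950e-04 m)² = 1.9556e-07 m²
L = m/(density·A) = 1.19/(9090×1.9556e-07) = 669.4 m
R = ρL/A = (1.68×10^-8)(669.4)/(1.9556e-07) = 57.51 Ω
R(99.4 °C) = 57.51 × (1 + 0.0038×74.4) = 73.8 Ω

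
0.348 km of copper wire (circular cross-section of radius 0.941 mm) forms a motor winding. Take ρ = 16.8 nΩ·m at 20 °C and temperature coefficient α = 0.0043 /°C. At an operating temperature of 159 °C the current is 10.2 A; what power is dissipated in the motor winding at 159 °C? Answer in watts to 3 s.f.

349 W

ρ = 16.8 nΩ·m = 1.68×10^-8 Ω·m
A = πr² = π(9.4100e-04 m)² = 2.782e-06 m²
R₍20₎ = ρL/A = (1.68×10^-8)(348)/(2.782e-06) = 2.102 Ω
R₍159₎ = R₍20₎(1 + αΔT) = 2.102 × (1 + 0.0043×139) = 3.358 Ω
P = I²R = (10.2)² × 3.358 = 349 W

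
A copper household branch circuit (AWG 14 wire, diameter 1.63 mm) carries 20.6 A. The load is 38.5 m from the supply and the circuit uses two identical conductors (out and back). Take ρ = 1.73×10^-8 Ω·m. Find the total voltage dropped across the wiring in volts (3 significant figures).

13.2 V

A = π(1.63/2 mm)² = π(8.1500e-04 m)² = 2.087e-06 m²
Total conductor length (both ways) L = 2 × 38.5 = 77 m
R = ρL/A = (1.73×10^-8)(77)/(2.087e-06) = 0.6384 Ω
V = IR = 20.6 × 0.6384 = 13.2 V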